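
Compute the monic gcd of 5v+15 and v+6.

1

Apply the Euclidean algorithm:
  5v+15 = (5)(v+6) + (-15)
  v+6 = (-(1/15)v-2/5)(-15) + (0)
The last nonzero remainder is the constant -15, so the polynomials are coprime and gcd = 1.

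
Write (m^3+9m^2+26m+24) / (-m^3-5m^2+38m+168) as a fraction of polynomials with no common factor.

(-m^2-5m-6)/(m^2+m-42)

Repeated division with remainder:
  m^3+9m^2+26m+24 = (-1)(-m^3-5m^2+38m+168) + (4m^2+64m+192)
  -m^3-5m^2+38m+168 = (-(1/4)m+11/4)(4m^2+64m+192) + (-90m-360)
  4m^2+64m+192 = (-(2/45)m-8/15)(-90m-360) + (0)
Last nonzero remainder: -90m-360. Dividing through by -90 gives the monic gcd m+4.
Cancel m+4 from numerator and denominator to get the reduced form.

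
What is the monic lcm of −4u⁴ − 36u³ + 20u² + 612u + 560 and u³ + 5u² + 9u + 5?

By polynomial division,
  −4u⁴ − 36u³ + 20u² + 612u + 560 = (−4u − 16)(u³ + 5u² + 9u + 5) + (136u² + 776u + 640)
  u³ + 5u² + 9u + 5 = ((1/136)u − 3/578)(136u² + 776u + 640) + ((2405/289)u + 2405/289)
  136u² + 776u + 640 = ((39304/2405)u + 36992/481)((2405/289)u + 2405/289) + (0)
Last nonzero remainder: (2405/289)u + 2405/289. Dividing through by 2405/289 gives the monic gcd u + 1.
Then lcm(f, g) = f·g / gcd(f, g); expanding and making the result monic gives the answer.

u⁶ + 13u⁵ + 36u⁴ − 128u³ − 777u² − 1325u − 700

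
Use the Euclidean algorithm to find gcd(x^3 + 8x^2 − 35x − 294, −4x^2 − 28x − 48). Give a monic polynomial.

1

Repeated division with remainder:
  x^3 + 8x^2 − 35x − 294 = (−(1/4)x − 1/4)(−4x^2 − 28x − 48) + (−54x − 306)
  −4x^2 − 28x − 48 = ((2/27)x + 8/81)(−54x − 306) + (−160/9)
  −54x − 306 = ((243/80)x + 1377/80)(−160/9) + (0)
The last nonzero remainder is the constant −160/9, so the polynomials are coprime and gcd = 1.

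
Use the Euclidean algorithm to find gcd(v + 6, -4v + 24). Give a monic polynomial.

1

Apply the Euclidean algorithm:
  v + 6 = (-1/4)(-4v + 24) + (12)
  -4v + 24 = (-(1/3)v + 2)(12) + (0)
The last nonzero remainder is the constant 12, so the polynomials are coprime and gcd = 1.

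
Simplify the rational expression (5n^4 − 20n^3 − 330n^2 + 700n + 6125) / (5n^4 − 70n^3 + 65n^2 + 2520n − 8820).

By polynomial division,
  5n^4 − 20n^3 − 330n^2 + 700n + 6125 = (5n^4 − 70n^3 + 65n^2 + 2520n − 8820) + (50n^3 − 395n^2 − 1820n + 14945)
  5n^4 − 70n^3 + 65n^2 + 2520n − 8820 = ((1/10)n − 61/100)(50n^3 − 395n^2 − 1820n + 14945) + ((121/20)n^2 − (847/10)n + 5929/20)
  50n^3 − 395n^2 − 1820n + 14945 = ((1000/121)n + 6100/121)((121/20)n^2 − (847/10)n + 5929/20) + (0)
Last nonzero remainder: (121/20)n^2 − (847/10)n + 5929/20. Dividing through by 121/20 gives the monic gcd n^2 − 14n + 49.
Cancel n^2 − 14n + 49 from numerator and denominator to get the reduced form.

(n^2 + 10n + 25)/(n^2 − 36)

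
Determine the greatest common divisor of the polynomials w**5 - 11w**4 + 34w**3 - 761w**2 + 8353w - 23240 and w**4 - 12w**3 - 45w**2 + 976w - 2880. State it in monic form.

w**2 - 13w + 40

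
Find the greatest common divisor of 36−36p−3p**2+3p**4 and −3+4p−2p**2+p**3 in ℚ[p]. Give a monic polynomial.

Repeated division with remainder:
  3p**4−3p**2−36p+36 = (3p+6)(p**3−2p**2+4p−3) + (−3p**2−51p+54)
  p**3−2p**2+4p−3 = (−(1/3)p+19/3)(−3p**2−51p+54) + (345p−345)
  −3p**2−51p+54 = (−(1/115)p−18/115)(345p−345) + (0)
Last nonzero remainder: 345p−345. Dividing through by 345 gives the monic gcd p−1.

−1+p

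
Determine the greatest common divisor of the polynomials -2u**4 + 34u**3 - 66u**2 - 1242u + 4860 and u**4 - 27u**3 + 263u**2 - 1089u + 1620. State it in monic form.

u**3 - 23u**2 + 171u - 405

Euclidean algorithm in ℚ[u]:
  -2u**4 + 34u**3 - 66u**2 - 1242u + 4860 = (-2)(u**4 - 27u**3 + 263u**2 - 1089u + 1620) + (-20u**3 + 460u**2 - 3420u + 8100)
  u**4 - 27u**3 + 263u**2 - 1089u + 1620 = (-(1/20)u + 1/5)(-20u**3 + 460u**2 - 3420u + 8100) + (0)
Last nonzero remainder: -20u**3 + 460u**2 - 3420u + 8100. Dividing through by -20 gives the monic gcd u**3 - 23u**2 + 171u - 405.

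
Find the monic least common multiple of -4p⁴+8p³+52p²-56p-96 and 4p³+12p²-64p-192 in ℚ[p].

Apply the Euclidean algorithm:
  -4p⁴+8p³+52p²-56p-96 = (-p+5)(4p³+12p²-64p-192) + (-72p²+72p+864)
  4p³+12p²-64p-192 = (-(1/18)p-2/9)(-72p²+72p+864) + (0)
Last nonzero remainder: -72p²+72p+864. Dividing through by -72 gives the monic gcd p²-p-12.
Then lcm(f, g) = f·g / gcd(f, g); expanding and making the result monic gives the answer.

p⁵+2p⁴-21p³-38p²+80p+96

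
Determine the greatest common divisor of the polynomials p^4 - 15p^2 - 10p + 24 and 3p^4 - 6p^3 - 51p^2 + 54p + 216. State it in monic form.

p^3 + p^2 - 14p - 24

Apply the Euclidean algorithm:
  p^4 - 15p^2 - 10p + 24 = (1/3)(3p^4 - 6p^3 - 51p^2 + 54p + 216) + (2p^3 + 2p^2 - 28p - 48)
  3p^4 - 6p^3 - 51p^2 + 54p + 216 = ((3/2)p - 9/2)(2p^3 + 2p^2 - 28p - 48) + (0)
Last nonzero remainder: 2p^3 + 2p^2 - 28p - 48. Dividing through by 2 gives the monic gcd p^3 + p^2 - 14p - 24.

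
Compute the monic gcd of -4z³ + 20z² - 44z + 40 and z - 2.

z - 2

By polynomial division,
  -4z³ + 20z² - 44z + 40 = (-4z² + 12z - 20)(z - 2) + (0)
The last nonzero remainder z - 2 is already monic.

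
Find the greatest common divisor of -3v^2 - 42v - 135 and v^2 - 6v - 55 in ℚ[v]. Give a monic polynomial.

v + 5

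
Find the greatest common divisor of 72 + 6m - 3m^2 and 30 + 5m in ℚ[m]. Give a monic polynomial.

1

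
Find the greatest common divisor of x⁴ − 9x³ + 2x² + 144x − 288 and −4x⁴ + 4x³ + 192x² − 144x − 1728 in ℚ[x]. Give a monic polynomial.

Euclidean algorithm in ℚ[x]:
  x⁴ − 9x³ + 2x² + 144x − 288 = (−1/4)(−4x⁴ + 4x³ + 192x² − 144x − 1728) + (−8x³ + 50x² + 108x − 720)
  −4x⁴ + 4x³ + 192x² − 144x − 1728 = ((1/2)x + 21/8)(−8x³ + 50x² + 108x − 720) + ((27/4)x² − (135/2)x + 162)
  −8x³ + 50x² + 108x − 720 = (−(32/27)x − 40/9)((27/4)x² − (135/2)x + 162) + (0)
Last nonzero remainder: (27/4)x² − (135/2)x + 162. Dividing through by 27/4 gives the monic gcd x² − 10x + 24.

x² − 10x + 24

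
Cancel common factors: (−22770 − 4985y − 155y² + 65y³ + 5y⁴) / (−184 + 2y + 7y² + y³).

Euclidean algorithm in ℚ[y]:
  5y⁴ + 65y³ − 155y² − 4985y − 22770 = (5y + 30)(y³ + 7y² + 2y − 184) + (−375y² − 4125y − 17250)
  y³ + 7y² + 2y − 184 = (−(1/375)y + 4/375)(−375y² − 4125y − 17250) + (0)
Last nonzero remainder: −375y² − 4125y − 17250. Dividing through by −375 gives the monic gcd y² + 11y + 46.
Cancel y² + 11y + 46 from numerator and denominator to get the reduced form.

(−495 + 10y + 5y²)/(−4 + y)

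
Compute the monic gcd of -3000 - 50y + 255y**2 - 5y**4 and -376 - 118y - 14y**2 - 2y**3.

4 + y

Euclidean algorithm in ℚ[y]:
  -5y**4 + 255y**2 - 50y - 3000 = ((5/2)y - 35/2)(-2y**3 - 14y**2 - 118y - 376) + (305y**2 - 1175y - 9580)
  -2y**3 - 14y**2 - 118y - 376 = (-(2/305)y - 1324/18605)(305y**2 - 1175y - 9580) + (-(983970/3721)y - 3935880/3721)
  305y**2 - 1175y - 9580 = (-(226981/196794)y + 1782359/196794)(-(983970/3721)y - 3935880/3721) + (0)
Last nonzero remainder: -(983970/3721)y - 3935880/3721. Dividing through by -983970/3721 gives the monic gcd y + 4.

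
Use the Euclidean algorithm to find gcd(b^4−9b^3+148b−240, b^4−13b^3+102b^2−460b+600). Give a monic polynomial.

Euclidean algorithm in ℚ[b]:
  b^4−9b^3+148b−240 = (b^4−13b^3+102b^2−460b+600) + (4b^3−102b^2+608b−840)
  b^4−13b^3+102b^2−460b+600 = ((1/4)b+25/8)(4b^3−102b^2+608b−840) + ((1075/4)b^2−2150b+3225)
  4b^3−102b^2+608b−840 = ((16/1075)b−56/215)((1075/4)b^2−2150b+3225) + (0)
Last nonzero remainder: (1075/4)b^2−2150b+3225. Dividing through by 1075/4 gives the monic gcd b^2−8b+12.

b^2−8b+12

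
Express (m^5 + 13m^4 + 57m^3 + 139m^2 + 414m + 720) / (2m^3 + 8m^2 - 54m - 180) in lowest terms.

Repeated division with remainder:
  m^5 + 13m^4 + 57m^3 + 139m^2 + 414m + 720 = ((1/2)m^2 + (9/2)m + 24)(2m^3 + 8m^2 - 54m - 180) + (280m^2 + 2520m + 5040)
  2m^3 + 8m^2 - 54m - 180 = ((1/140)m - 1/28)(280m^2 + 2520m + 5040) + (0)
Last nonzero remainder: 280m^2 + 2520m + 5040. Dividing through by 280 gives the monic gcd m^2 + 9m + 18.
Cancel m^2 + 9m + 18 from numerator and denominator to get the reduced form.

(m^3 + 4m^2 + 3m + 40)/(2m - 10)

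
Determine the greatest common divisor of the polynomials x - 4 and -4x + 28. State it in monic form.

By polynomial division,
  x - 4 = (-1/4)(-4x + 28) + (3)
  -4x + 28 = (-(4/3)x + 28/3)(3) + (0)
The last nonzero remainder is the constant 3, so the polynomials are coprime and gcd = 1.

1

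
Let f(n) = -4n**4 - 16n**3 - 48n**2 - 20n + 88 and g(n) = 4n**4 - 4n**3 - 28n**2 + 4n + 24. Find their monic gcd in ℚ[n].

n**2 + n - 2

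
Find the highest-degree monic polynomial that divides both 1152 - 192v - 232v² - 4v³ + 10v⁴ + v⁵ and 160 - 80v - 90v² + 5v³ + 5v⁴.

-16 + v²

By polynomial division,
  v⁵ + 10v⁴ - 4v³ - 232v² - 192v + 1152 = ((1/5)v + 9/5)(5v⁴ + 5v³ - 90v² - 80v + 160) + (5v³ - 54v² - 80v + 864)
  5v⁴ + 5v³ - 90v² - 80v + 160 = (v + 59/5)(5v³ - 54v² - 80v + 864) + ((3136/5)v² - 50176/5)
  5v³ - 54v² - 80v + 864 = ((25/3136)v - 135/1568)((3136/5)v² - 50176/5) + (0)
Last nonzero remainder: (3136/5)v² - 50176/5. Dividing through by 3136/5 gives the monic gcd v² - 16.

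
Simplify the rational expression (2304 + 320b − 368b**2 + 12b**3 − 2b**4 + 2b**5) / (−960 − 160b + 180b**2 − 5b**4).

(−72 − 10b − 2b**2)/(30 + 5b)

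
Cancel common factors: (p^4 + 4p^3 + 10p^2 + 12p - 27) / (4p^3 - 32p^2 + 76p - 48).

(p^3 + 5p^2 + 15p + 27)/(4p^2 - 28p + 48)

By polynomial division,
  p^4 + 4p^3 + 10p^2 + 12p - 27 = ((1/4)p + 3)(4p^3 - 32p^2 + 76p - 48) + (87p^2 - 204p + 117)
  4p^3 - 32p^2 + 76p - 48 = ((4/87)p - 656/2523)(87p^2 - 204p + 117) + ((14784/841)p - 14784/841)
  87p^2 - 204p + 117 = ((24389/4928)p - 32799/4928)((14784/841)p - 14784/841) + (0)
Last nonzero remainder: (14784/841)p - 14784/841. Dividing through by 14784/841 gives the monic gcd p - 1.
Cancel p - 1 from numerator and denominator to get the reduced form.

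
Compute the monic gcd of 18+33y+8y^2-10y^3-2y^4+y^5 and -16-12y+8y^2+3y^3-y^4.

2+3y+y^2

Apply the Euclidean algorithm:
  y^5-2y^4-10y^3+8y^2+33y+18 = (-y-1)(-y^4+3y^3+8y^2-12y-16) + (y^3+4y^2+5y+2)
  -y^4+3y^3+8y^2-12y-16 = (-y+7)(y^3+4y^2+5y+2) + (-15y^2-45y-30)
  y^3+4y^2+5y+2 = (-(1/15)y-1/15)(-15y^2-45y-30) + (0)
Last nonzero remainder: -15y^2-45y-30. Dividing through by -15 gives the monic gcd y^2+3y+2.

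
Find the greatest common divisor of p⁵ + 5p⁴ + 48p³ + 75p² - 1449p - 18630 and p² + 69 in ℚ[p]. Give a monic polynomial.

Euclidean algorithm in ℚ[p]:
  p⁵ + 5p⁴ + 48p³ + 75p² - 1449p - 18630 = (p³ + 5p² - 21p - 270)(p² + 69) + (0)
The last nonzero remainder p² + 69 is already monic.

p² + 69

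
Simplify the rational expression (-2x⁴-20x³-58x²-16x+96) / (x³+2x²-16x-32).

By polynomial division,
  -2x⁴-20x³-58x²-16x+96 = (-2x-16)(x³+2x²-16x-32) + (-58x²-336x-416)
  x³+2x²-16x-32 = (-(1/58)x+55/841)(-58x²-336x-416) + (-(1008/841)x-4032/841)
  -58x²-336x-416 = ((24389/504)x+10933/126)(-(1008/841)x-4032/841) + (0)
Last nonzero remainder: -(1008/841)x-4032/841. Dividing through by -1008/841 gives the monic gcd x+4.
Cancel x+4 from numerator and denominator to get the reduced form.

(-2x³-12x²-10x+24)/(x²-2x-8)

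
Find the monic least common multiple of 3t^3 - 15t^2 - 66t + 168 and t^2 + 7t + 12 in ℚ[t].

Euclidean algorithm in ℚ[t]:
  3t^3 - 15t^2 - 66t + 168 = (3t - 36)(t^2 + 7t + 12) + (150t + 600)
  t^2 + 7t + 12 = ((1/150)t + 1/50)(150t + 600) + (0)
Last nonzero remainder: 150t + 600. Dividing through by 150 gives the monic gcd t + 4.
Then lcm(f, g) = f·g / gcd(f, g); expanding and making the result monic gives the answer.

t^4 - 2t^3 - 37t^2 - 10t + 168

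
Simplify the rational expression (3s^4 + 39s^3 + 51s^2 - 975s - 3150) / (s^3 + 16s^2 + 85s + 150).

Euclidean algorithm in ℚ[s]:
  3s^4 + 39s^3 + 51s^2 - 975s - 3150 = (3s - 9)(s^3 + 16s^2 + 85s + 150) + (-60s^2 - 660s - 1800)
  s^3 + 16s^2 + 85s + 150 = (-(1/60)s - 1/12)(-60s^2 - 660s - 1800) + (0)
Last nonzero remainder: -60s^2 - 660s - 1800. Dividing through by -60 gives the monic gcd s^2 + 11s + 30.
Cancel s^2 + 11s + 30 from numerator and denominator to get the reduced form.

(3s^2 + 6s - 105)/(s + 5)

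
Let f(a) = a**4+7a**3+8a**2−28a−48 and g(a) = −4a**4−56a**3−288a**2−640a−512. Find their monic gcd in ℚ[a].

By polynomial division,
  a**4+7a**3+8a**2−28a−48 = (−1/4)(−4a**4−56a**3−288a**2−640a−512) + (−7a**3−64a**2−188a−176)
  −4a**4−56a**3−288a**2−640a−512 = ((4/7)a+136/49)(−7a**3−64a**2−188a−176) + (−(144/49)a**2−(864/49)a−1152/49)
  −7a**3−64a**2−188a−176 = ((343/144)a+539/72)(−(144/49)a**2−(864/49)a−1152/49) + (0)
Last nonzero remainder: −(144/49)a**2−(864/49)a−1152/49. Dividing through by −144/49 gives the monic gcd a**2+6a+8.

a**2+6a+8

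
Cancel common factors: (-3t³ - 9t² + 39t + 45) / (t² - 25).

(-3t² + 6t + 9)/(t - 5)

Euclidean algorithm in ℚ[t]:
  -3t³ - 9t² + 39t + 45 = (-3t - 9)(t² - 25) + (-36t - 180)
  t² - 25 = (-(1/36)t + 5/36)(-36t - 180) + (0)
Last nonzero remainder: -36t - 180. Dividing through by -36 gives the monic gcd t + 5.
Cancel t + 5 from numerator and denominator to get the reduced form.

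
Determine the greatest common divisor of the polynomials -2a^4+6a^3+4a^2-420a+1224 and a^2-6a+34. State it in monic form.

a^2-6a+34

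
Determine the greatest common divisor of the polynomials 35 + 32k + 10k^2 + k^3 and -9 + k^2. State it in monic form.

1

By polynomial division,
  k^3 + 10k^2 + 32k + 35 = (k + 10)(k^2 - 9) + (41k + 125)
  k^2 - 9 = ((1/41)k - 125/1681)(41k + 125) + (496/1681)
  41k + 125 = ((68921/496)k + 210125/496)(496/1681) + (0)
The last nonzero remainder is the constant 496/1681, so the polynomials are coprime and gcd = 1.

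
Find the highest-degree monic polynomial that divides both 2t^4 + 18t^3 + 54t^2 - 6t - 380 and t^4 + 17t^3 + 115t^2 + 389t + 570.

Repeated division with remainder:
  2t^4 + 18t^3 + 54t^2 - 6t - 380 = (2)(t^4 + 17t^3 + 115t^2 + 389t + 570) + (-16t^3 - 176t^2 - 784t - 1520)
  t^4 + 17t^3 + 115t^2 + 389t + 570 = (-(1/16)t - 3/8)(-16t^3 - 176t^2 - 784t - 1520) + (0)
Last nonzero remainder: -16t^3 - 176t^2 - 784t - 1520. Dividing through by -16 gives the monic gcd t^3 + 11t^2 + 49t + 95.

t^3 + 11t^2 + 49t + 95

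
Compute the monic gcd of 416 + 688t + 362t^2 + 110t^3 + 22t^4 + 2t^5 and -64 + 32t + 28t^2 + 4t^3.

16 + 8t + t^2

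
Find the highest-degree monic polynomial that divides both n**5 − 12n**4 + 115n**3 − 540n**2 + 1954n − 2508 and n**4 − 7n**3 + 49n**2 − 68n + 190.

By polynomial division,
  n**5 − 12n**4 + 115n**3 − 540n**2 + 1954n − 2508 = (n − 5)(n**4 − 7n**3 + 49n**2 − 68n + 190) + (31n**3 − 227n**2 + 1424n − 1558)
  n**4 − 7n**3 + 49n**2 − 68n + 190 = ((1/31)n + 10/961)(31n**3 − 227n**2 + 1424n − 1558) + ((5215/961)n**2 − (31290/961)n + 198170/961)
  31n**3 − 227n**2 + 1424n − 1558 = ((29791/5215)n − 39401/5215)((5215/961)n**2 − (31290/961)n + 198170/961) + (0)
Last nonzero remainder: (5215/961)n**2 − (31290/961)n + 198170/961. Dividing through by 5215/961 gives the monic gcd n**2 − 6n + 38.

n**2 − 6n + 38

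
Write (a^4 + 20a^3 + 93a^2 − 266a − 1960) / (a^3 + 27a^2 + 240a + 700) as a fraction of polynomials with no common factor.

(a^2 + 3a − 28)/(a + 10)

Repeated division with remainder:
  a^4 + 20a^3 + 93a^2 − 266a − 1960 = (a − 7)(a^3 + 27a^2 + 240a + 700) + (42a^2 + 714a + 2940)
  a^3 + 27a^2 + 240a + 700 = ((1/42)a + 5/21)(42a^2 + 714a + 2940) + (0)
Last nonzero remainder: 42a^2 + 714a + 2940. Dividing through by 42 gives the monic gcd a^2 + 17a + 70.
Cancel a^2 + 17a + 70 from numerator and denominator to get the reduced form.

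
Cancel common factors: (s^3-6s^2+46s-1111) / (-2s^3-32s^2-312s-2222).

(-s+11)/(2s+22)

By polynomial division,
  s^3-6s^2+46s-1111 = (-1/2)(-2s^3-32s^2-312s-2222) + (-22s^2-110s-2222)
  -2s^3-32s^2-312s-2222 = ((1/11)s+1)(-22s^2-110s-2222) + (0)
Last nonzero remainder: -22s^2-110s-2222. Dividing through by -22 gives the monic gcd s^2+5s+101.
Cancel s^2+5s+101 from numerator and denominator to get the reduced form.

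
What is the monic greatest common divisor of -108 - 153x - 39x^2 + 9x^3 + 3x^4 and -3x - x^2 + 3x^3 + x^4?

3 + 4x + x^2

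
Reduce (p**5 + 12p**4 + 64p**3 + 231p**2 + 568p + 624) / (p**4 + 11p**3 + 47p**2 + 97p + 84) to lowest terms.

(p**3 + 5p**2 + 17p + 52)/(p**2 + 4p + 7)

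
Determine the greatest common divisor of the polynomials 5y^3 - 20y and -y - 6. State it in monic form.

1

Apply the Euclidean algorithm:
  5y^3 - 20y = (-5y^2 + 30y - 160)(-y - 6) + (-960)
  -y - 6 = ((1/960)y + 1/160)(-960) + (0)
The last nonzero remainder is the constant -960, so the polynomials are coprime and gcd = 1.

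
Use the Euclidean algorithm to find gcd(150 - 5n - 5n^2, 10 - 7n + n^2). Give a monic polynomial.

Repeated division with remainder:
  -5n^2 - 5n + 150 = (-5)(n^2 - 7n + 10) + (-40n + 200)
  n^2 - 7n + 10 = (-(1/40)n + 1/20)(-40n + 200) + (0)
Last nonzero remainder: -40n + 200. Dividing through by -40 gives the monic gcd n - 5.

-5 + n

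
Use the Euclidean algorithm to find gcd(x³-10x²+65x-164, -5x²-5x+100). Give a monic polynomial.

x-4

Repeated division with remainder:
  x³-10x²+65x-164 = (-(1/5)x+11/5)(-5x²-5x+100) + (96x-384)
  -5x²-5x+100 = (-(5/96)x-25/96)(96x-384) + (0)
Last nonzero remainder: 96x-384. Dividing through by 96 gives the monic gcd x-4.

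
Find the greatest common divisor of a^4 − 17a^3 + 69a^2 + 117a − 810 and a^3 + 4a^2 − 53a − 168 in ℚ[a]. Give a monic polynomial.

a + 3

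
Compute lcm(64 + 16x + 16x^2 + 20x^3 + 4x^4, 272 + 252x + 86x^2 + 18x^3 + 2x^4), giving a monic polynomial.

272 + 116x + 96x^2 + 101x^3 + 36x^4 + 8x^5 + x^6

Repeated division with remainder:
  4x^4 + 20x^3 + 16x^2 + 16x + 64 = (2)(2x^4 + 18x^3 + 86x^2 + 252x + 272) + (−16x^3 − 156x^2 − 488x − 480)
  2x^4 + 18x^3 + 86x^2 + 252x + 272 = (−(1/8)x + 3/32)(−16x^3 − 156x^2 − 488x − 480) + ((317/8)x^2 + (951/4)x + 317)
  −16x^3 − 156x^2 − 488x − 480 = (−(128/317)x − 480/317)((317/8)x^2 + (951/4)x + 317) + (0)
Last nonzero remainder: (317/8)x^2 + (951/4)x + 317. Dividing through by 317/8 gives the monic gcd x^2 + 6x + 8.
Then lcm(f, g) = f·g / gcd(f, g); expanding and making the result monic gives the answer.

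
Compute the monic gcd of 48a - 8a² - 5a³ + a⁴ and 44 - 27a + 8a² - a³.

Repeated division with remainder:
  a⁴ - 5a³ - 8a² + 48a = (-a - 3)(-a³ + 8a² - 27a + 44) + (-11a² + 11a + 132)
  -a³ + 8a² - 27a + 44 = ((1/11)a - 7/11)(-11a² + 11a + 132) + (-32a + 128)
  -11a² + 11a + 132 = ((11/32)a + 33/32)(-32a + 128) + (0)
Last nonzero remainder: -32a + 128. Dividing through by -32 gives the monic gcd a - 4.

-4 + a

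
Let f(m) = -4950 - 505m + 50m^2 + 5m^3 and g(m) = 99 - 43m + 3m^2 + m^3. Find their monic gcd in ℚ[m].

9 + m

Euclidean algorithm in ℚ[m]:
  5m^3 + 50m^2 - 505m - 4950 = (5)(m^3 + 3m^2 - 43m + 99) + (35m^2 - 290m - 5445)
  m^3 + 3m^2 - 43m + 99 = ((1/35)m + 79/245)(35m^2 - 290m - 5445) + ((10098/49)m + 90882/49)
  35m^2 - 290m - 5445 = ((1715/10098)m - 2695/918)((10098/49)m + 90882/49) + (0)
Last nonzero remainder: (10098/49)m + 90882/49. Dividing through by 10098/49 gives the monic gcd m + 9.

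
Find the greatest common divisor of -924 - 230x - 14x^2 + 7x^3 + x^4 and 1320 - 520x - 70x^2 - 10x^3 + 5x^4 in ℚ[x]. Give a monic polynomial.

Apply the Euclidean algorithm:
  x^4 + 7x^3 - 14x^2 - 230x - 924 = (1/5)(5x^4 - 10x^3 - 70x^2 - 520x + 1320) + (9x^3 - 126x - 1188)
  5x^4 - 10x^3 - 70x^2 - 520x + 1320 = ((5/9)x - 10/9)(9x^3 - 126x - 1188) + (0)
Last nonzero remainder: 9x^3 - 126x - 1188. Dividing through by 9 gives the monic gcd x^3 - 14x - 132.

-132 - 14x + x^3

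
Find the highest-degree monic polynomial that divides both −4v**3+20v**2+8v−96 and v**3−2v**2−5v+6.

v**2−v−6

Apply the Euclidean algorithm:
  −4v**3+20v**2+8v−96 = (−4)(v**3−2v**2−5v+6) + (12v**2−12v−72)
  v**3−2v**2−5v+6 = ((1/12)v−1/12)(12v**2−12v−72) + (0)
Last nonzero remainder: 12v**2−12v−72. Dividing through by 12 gives the monic gcd v**2−v−6.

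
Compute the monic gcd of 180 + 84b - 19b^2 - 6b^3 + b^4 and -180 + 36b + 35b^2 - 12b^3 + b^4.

Euclidean algorithm in ℚ[b]:
  b^4 - 6b^3 - 19b^2 + 84b + 180 = (b^4 - 12b^3 + 35b^2 + 36b - 180) + (6b^3 - 54b^2 + 48b + 360)
  b^4 - 12b^3 + 35b^2 + 36b - 180 = ((1/6)b - 1/2)(6b^3 - 54b^2 + 48b + 360) + (0)
Last nonzero remainder: 6b^3 - 54b^2 + 48b + 360. Dividing through by 6 gives the monic gcd b^3 - 9b^2 + 8b + 60.

60 + 8b - 9b^2 + b^3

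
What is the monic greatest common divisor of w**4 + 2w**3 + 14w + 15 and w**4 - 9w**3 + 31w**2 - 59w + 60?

Repeated division with remainder:
  w**4 + 2w**3 + 14w + 15 = (w**4 - 9w**3 + 31w**2 - 59w + 60) + (11w**3 - 31w**2 + 73w - 45)
  w**4 - 9w**3 + 31w**2 - 59w + 60 = ((1/11)w - 68/121)(11w**3 - 31w**2 + 73w - 45) + ((840/121)w**2 - (1680/121)w + 4200/121)
  11w**3 - 31w**2 + 73w - 45 = ((1331/840)w - 363/280)((840/121)w**2 - (1680/121)w + 4200/121) + (0)
Last nonzero remainder: (840/121)w**2 - (1680/121)w + 4200/121. Dividing through by 840/121 gives the monic gcd w**2 - 2w + 5.

w**2 - 2w + 5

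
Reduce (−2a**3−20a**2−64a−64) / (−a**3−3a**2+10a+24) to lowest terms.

(2a+8)/(a−3)

By polynomial division,
  −2a**3−20a**2−64a−64 = (2)(−a**3−3a**2+10a+24) + (−14a**2−84a−112)
  −a**3−3a**2+10a+24 = ((1/14)a−3/14)(−14a**2−84a−112) + (0)
Last nonzero remainder: −14a**2−84a−112. Dividing through by −14 gives the monic gcd a**2+6a+8.
Cancel a**2+6a+8 from numerator and denominator to get the reduced form.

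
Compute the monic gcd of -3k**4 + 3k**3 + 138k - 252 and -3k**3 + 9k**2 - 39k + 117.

Repeated division with remainder:
  -3k**4 + 3k**3 + 138k - 252 = (k + 2)(-3k**3 + 9k**2 - 39k + 117) + (21k**2 + 99k - 486)
  -3k**3 + 9k**2 - 39k + 117 = (-(1/7)k + 54/49)(21k**2 + 99k - 486) + (-(10659/49)k + 31977/49)
  21k**2 + 99k - 486 = (-(343/3553)k - 2646/3553)(-(10659/49)k + 31977/49) + (0)
Last nonzero remainder: -(10659/49)k + 31977/49. Dividing through by -10659/49 gives the monic gcd k - 3.

k - 3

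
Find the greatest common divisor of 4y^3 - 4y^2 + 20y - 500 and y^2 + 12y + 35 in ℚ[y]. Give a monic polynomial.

1

Repeated division with remainder:
  4y^3 - 4y^2 + 20y - 500 = (4y - 52)(y^2 + 12y + 35) + (504y + 1320)
  y^2 + 12y + 35 = ((1/504)y + 197/10584)(504y + 1320) + (4600/441)
  504y + 1320 = ((27783/575)y + 14553/115)(4600/441) + (0)
The last nonzero remainder is the constant 4600/441, so the polynomials are coprime and gcd = 1.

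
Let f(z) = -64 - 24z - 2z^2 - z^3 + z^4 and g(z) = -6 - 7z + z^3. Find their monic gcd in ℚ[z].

2 + z

Repeated division with remainder:
  z^4 - z^3 - 2z^2 - 24z - 64 = (z - 1)(z^3 - 7z - 6) + (5z^2 - 25z - 70)
  z^3 - 7z - 6 = ((1/5)z + 1)(5z^2 - 25z - 70) + (32z + 64)
  5z^2 - 25z - 70 = ((5/32)z - 35/32)(32z + 64) + (0)
Last nonzero remainder: 32z + 64. Dividing through by 32 gives the monic gcd z + 2.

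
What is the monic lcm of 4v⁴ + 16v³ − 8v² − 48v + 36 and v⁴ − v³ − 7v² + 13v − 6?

v⁵ + 2v⁴ − 10v³ − 8v² + 33v − 18

Euclidean algorithm in ℚ[v]:
  4v⁴ + 16v³ − 8v² − 48v + 36 = (4)(v⁴ − v³ − 7v² + 13v − 6) + (20v³ + 20v² − 100v + 60)
  v⁴ − v³ − 7v² + 13v − 6 = ((1/20)v − 1/10)(20v³ + 20v² − 100v + 60) + (0)
Last nonzero remainder: 20v³ + 20v² − 100v + 60. Dividing through by 20 gives the monic gcd v³ + v² − 5v + 3.
Then lcm(f, g) = f·g / gcd(f, g); expanding and making the result monic gives the answer.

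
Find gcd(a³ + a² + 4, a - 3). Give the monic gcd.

1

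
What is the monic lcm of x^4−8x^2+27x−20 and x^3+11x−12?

x^6+x^5+4x^4+19x^3−89x^2+304x−240

Euclidean algorithm in ℚ[x]:
  x^4−8x^2+27x−20 = (x)(x^3+11x−12) + (−19x^2+39x−20)
  x^3+11x−12 = (−(1/19)x−39/361)(−19x^2+39x−20) + ((5112/361)x−5112/361)
  −19x^2+39x−20 = (−(6859/5112)x+1805/1278)((5112/361)x−5112/361) + (0)
Last nonzero remainder: (5112/361)x−5112/361. Dividing through by 5112/361 gives the monic gcd x−1.
Then lcm(f, g) = f·g / gcd(f, g); expanding and making the result monic gives the answer.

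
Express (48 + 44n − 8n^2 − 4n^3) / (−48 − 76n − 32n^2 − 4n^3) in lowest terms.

(−3 + n)/(3 + n)

Apply the Euclidean algorithm:
  −4n^3 − 8n^2 + 44n + 48 = (−4n^3 − 32n^2 − 76n − 48) + (24n^2 + 120n + 96)
  −4n^3 − 32n^2 − 76n − 48 = (−(1/6)n − 1/2)(24n^2 + 120n + 96) + (0)
Last nonzero remainder: 24n^2 + 120n + 96. Dividing through by 24 gives the monic gcd n^2 + 5n + 4.
Cancel n^2 + 5n + 4 from numerator and denominator to get the reduced form.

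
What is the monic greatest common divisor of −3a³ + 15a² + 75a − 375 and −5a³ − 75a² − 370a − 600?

a + 5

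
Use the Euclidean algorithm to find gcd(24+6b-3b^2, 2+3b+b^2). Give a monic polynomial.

2+b

Euclidean algorithm in ℚ[b]:
  -3b^2+6b+24 = (-3)(b^2+3b+2) + (15b+30)
  b^2+3b+2 = ((1/15)b+1/15)(15b+30) + (0)
Last nonzero remainder: 15b+30. Dividing through by 15 gives the monic gcd b+2.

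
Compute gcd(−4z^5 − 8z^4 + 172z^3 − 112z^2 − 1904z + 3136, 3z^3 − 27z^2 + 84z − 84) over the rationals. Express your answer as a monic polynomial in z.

Euclidean algorithm in ℚ[z]:
  −4z^5 − 8z^4 + 172z^3 − 112z^2 − 1904z + 3136 = (−(4/3)z^2 − (44/3)z − 112/3)(3z^3 − 27z^2 + 84z − 84) + (0)
Last nonzero remainder: 3z^3 − 27z^2 + 84z − 84. Dividing through by 3 gives the monic gcd z^3 − 9z^2 + 28z − 28.

z^3 − 9z^2 + 28z − 28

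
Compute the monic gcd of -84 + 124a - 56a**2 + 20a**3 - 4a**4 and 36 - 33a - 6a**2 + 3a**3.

By polynomial division,
  -4a**4 + 20a**3 - 56a**2 + 124a - 84 = (-(4/3)a + 4)(3a**3 - 6a**2 - 33a + 36) + (-76a**2 + 304a - 228)
  3a**3 - 6a**2 - 33a + 36 = (-(3/76)a - 3/38)(-76a**2 + 304a - 228) + (-18a + 18)
  -76a**2 + 304a - 228 = ((38/9)a - 38/3)(-18a + 18) + (0)
Last nonzero remainder: -18a + 18. Dividing through by -18 gives the monic gcd a - 1.

-1 + a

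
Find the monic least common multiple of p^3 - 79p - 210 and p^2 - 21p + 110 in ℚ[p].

Euclidean algorithm in ℚ[p]:
  p^3 - 79p - 210 = (p + 21)(p^2 - 21p + 110) + (252p - 2520)
  p^2 - 21p + 110 = ((1/252)p - 11/252)(252p - 2520) + (0)
Last nonzero remainder: 252p - 2520. Dividing through by 252 gives the monic gcd p - 10.
Then lcm(f, g) = f·g / gcd(f, g); expanding and making the result monic gives the answer.

p^4 - 11p^3 - 79p^2 + 659p + 2310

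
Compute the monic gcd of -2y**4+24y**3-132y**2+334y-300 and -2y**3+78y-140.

Euclidean algorithm in ℚ[y]:
  -2y**4+24y**3-132y**2+334y-300 = (y-12)(-2y**3+78y-140) + (-210y**2+1410y-1980)
  -2y**3+78y-140 = ((1/105)y+47/735)(-210y**2+1410y-1980) + ((328/49)y-656/49)
  -210y**2+1410y-1980 = (-(5145/164)y+24255/164)((328/49)y-656/49) + (0)
Last nonzero remainder: (328/49)y-656/49. Dividing through by 328/49 gives the monic gcd y-2.

y-2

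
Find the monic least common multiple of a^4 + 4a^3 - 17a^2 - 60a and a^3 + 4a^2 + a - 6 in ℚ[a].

a^6 + 5a^5 - 15a^4 - 85a^3 - 26a^2 + 120a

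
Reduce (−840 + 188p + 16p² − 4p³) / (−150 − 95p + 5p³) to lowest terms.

By polynomial division,
  −4p³ + 16p² + 188p − 840 = (−4/5)(5p³ − 95p − 150) + (16p² + 112p − 960)
  5p³ − 95p − 150 = ((5/16)p − 35/16)(16p² + 112p − 960) + (450p − 2250)
  16p² + 112p − 960 = ((8/225)p + 32/75)(450p − 2250) + (0)
Last nonzero remainder: 450p − 2250. Dividing through by 450 gives the monic gcd p − 5.
Cancel p − 5 from numerator and denominator to get the reduced form.

(168 − 4p − 4p²)/(30 + 25p + 5p²)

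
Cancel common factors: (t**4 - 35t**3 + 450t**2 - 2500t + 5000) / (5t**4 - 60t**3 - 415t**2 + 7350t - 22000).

By polynomial division,
  t**4 - 35t**3 + 450t**2 - 2500t + 5000 = (1/5)(5t**4 - 60t**3 - 415t**2 + 7350t - 22000) + (-23t**3 + 533t**2 - 3970t + 9400)
  5t**4 - 60t**3 - 415t**2 + 7350t - 22000 = (-(5/23)t - 1285/529)(-23t**3 + 533t**2 - 3970t + 9400) + ((8820/529)t**2 - (132300/529)t + 441000/529)
  -23t**3 + 533t**2 - 3970t + 9400 = (-(12167/8820)t + 24863/2205)((8820/529)t**2 - (132300/529)t + 441000/529) + (0)
Last nonzero remainder: (8820/529)t**2 - (132300/529)t + 441000/529. Dividing through by 8820/529 gives the monic gcd t**2 - 15t + 50.
Cancel t**2 - 15t + 50 from numerator and denominator to get the reduced form.

(t**2 - 20t + 100)/(5t**2 + 15t - 440)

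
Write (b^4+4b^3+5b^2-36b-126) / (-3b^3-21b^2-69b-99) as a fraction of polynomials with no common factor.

Repeated division with remainder:
  b^4+4b^3+5b^2-36b-126 = (-(1/3)b+1)(-3b^3-21b^2-69b-99) + (3b^2-27)
  -3b^3-21b^2-69b-99 = (-b-7)(3b^2-27) + (-96b-288)
  3b^2-27 = (-(1/32)b+3/32)(-96b-288) + (0)
Last nonzero remainder: -96b-288. Dividing through by -96 gives the monic gcd b+3.
Cancel b+3 from numerator and denominator to get the reduced form.

(-b^3-b^2-2b+42)/(3b^2+12b+33)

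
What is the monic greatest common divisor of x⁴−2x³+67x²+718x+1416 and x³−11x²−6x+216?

Repeated division with remainder:
  x⁴−2x³+67x²+718x+1416 = (x+9)(x³−11x²−6x+216) + (172x²+556x−528)
  x³−11x²−6x+216 = ((1/172)x−153/1849)(172x²+556x−528) + ((79650/1849)x+318600/1849)
  172x²+556x−528 = ((159014/39825)x−40678/13275)((79650/1849)x+318600/1849) + (0)
Last nonzero remainder: (79650/1849)x+318600/1849. Dividing through by 79650/1849 gives the monic gcd x+4.

x+4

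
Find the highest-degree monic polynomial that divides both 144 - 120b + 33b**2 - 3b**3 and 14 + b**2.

1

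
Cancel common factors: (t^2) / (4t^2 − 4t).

By polynomial division,
  t^2 = (1/4)(4t^2 − 4t) + (t)
  4t^2 − 4t = (4t − 4)(t) + (0)
The last nonzero remainder t is already monic.
Cancel t from numerator and denominator to get the reduced form.

(t)/(4t − 4)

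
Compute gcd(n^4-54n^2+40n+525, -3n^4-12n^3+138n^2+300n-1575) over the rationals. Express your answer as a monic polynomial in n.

Euclidean algorithm in ℚ[n]:
  n^4-54n^2+40n+525 = (-1/3)(-3n^4-12n^3+138n^2+300n-1575) + (-4n^3-8n^2+140n)
  -3n^4-12n^3+138n^2+300n-1575 = ((3/4)n+3/2)(-4n^3-8n^2+140n) + (45n^2+90n-1575)
  -4n^3-8n^2+140n = (-(4/45)n)(45n^2+90n-1575) + (0)
Last nonzero remainder: 45n^2+90n-1575. Dividing through by 45 gives the monic gcd n^2+2n-35.

n^2+2n-35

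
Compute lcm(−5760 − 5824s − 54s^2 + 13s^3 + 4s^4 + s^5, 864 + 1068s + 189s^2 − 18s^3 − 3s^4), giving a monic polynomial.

−23040 − 29056s − 6040s^2 − 2s^3 + 29s^4 + 8s^5 + s^6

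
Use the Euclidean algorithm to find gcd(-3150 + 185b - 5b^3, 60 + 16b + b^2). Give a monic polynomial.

By polynomial division,
  -5b^3 + 185b - 3150 = (-5b + 80)(b^2 + 16b + 60) + (-795b - 7950)
  b^2 + 16b + 60 = (-(1/795)b - 2/265)(-795b - 7950) + (0)
Last nonzero remainder: -795b - 7950. Dividing through by -795 gives the monic gcd b + 10.

10 + b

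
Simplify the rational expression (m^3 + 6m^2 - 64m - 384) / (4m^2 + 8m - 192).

(m^2 - 2m - 48)/(4m - 24)

By polynomial division,
  m^3 + 6m^2 - 64m - 384 = ((1/4)m + 1)(4m^2 + 8m - 192) + (-24m - 192)
  4m^2 + 8m - 192 = (-(1/6)m + 1)(-24m - 192) + (0)
Last nonzero remainder: -24m - 192. Dividing through by -24 gives the monic gcd m + 8.
Cancel m + 8 from numerator and denominator to get the reduced form.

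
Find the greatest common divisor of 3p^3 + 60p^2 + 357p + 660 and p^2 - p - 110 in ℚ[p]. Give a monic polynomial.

1

Euclidean algorithm in ℚ[p]:
  3p^3 + 60p^2 + 357p + 660 = (3p + 63)(p^2 - p - 110) + (750p + 7590)
  p^2 - p - 110 = ((1/750)p - 139/9375)(750p + 7590) + (1584/625)
  750p + 7590 = ((78125/264)p + 71875/24)(1584/625) + (0)
The last nonzero remainder is the constant 1584/625, so the polynomials are coprime and gcd = 1.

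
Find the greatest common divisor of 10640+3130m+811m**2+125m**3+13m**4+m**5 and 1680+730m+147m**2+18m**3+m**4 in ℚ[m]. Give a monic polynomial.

Euclidean algorithm in ℚ[m]:
  m**5+13m**4+125m**3+811m**2+3130m+10640 = (m-5)(m**4+18m**3+147m**2+730m+1680) + (68m**3+816m**2+5100m+19040)
  m**4+18m**3+147m**2+730m+1680 = ((1/68)m+3/34)(68m**3+816m**2+5100m+19040) + (0)
Last nonzero remainder: 68m**3+816m**2+5100m+19040. Dividing through by 68 gives the monic gcd m**3+12m**2+75m+280.

280+75m+12m**2+m**3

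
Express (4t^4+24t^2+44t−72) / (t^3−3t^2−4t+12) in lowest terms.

(4t^3−8t^2+40t−36)/(t^2−5t+6)

Apply the Euclidean algorithm:
  4t^4+24t^2+44t−72 = (4t+12)(t^3−3t^2−4t+12) + (76t^2+44t−216)
  t^3−3t^2−4t+12 = ((1/76)t−17/361)(76t^2+44t−216) + ((330/361)t+660/361)
  76t^2+44t−216 = ((13718/165)t−6498/55)((330/361)t+660/361) + (0)
Last nonzero remainder: (330/361)t+660/361. Dividing through by 330/361 gives the monic gcd t+2.
Cancel t+2 from numerator and denominator to get the reduced form.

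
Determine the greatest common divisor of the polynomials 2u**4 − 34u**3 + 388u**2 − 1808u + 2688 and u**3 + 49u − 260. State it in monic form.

u − 4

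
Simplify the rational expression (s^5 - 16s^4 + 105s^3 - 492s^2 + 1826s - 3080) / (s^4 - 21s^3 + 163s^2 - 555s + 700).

(s^2 + 22)/(s - 5)

Apply the Euclidean algorithm:
  s^5 - 16s^4 + 105s^3 - 492s^2 + 1826s - 3080 = (s + 5)(s^4 - 21s^3 + 163s^2 - 555s + 700) + (47s^3 - 752s^2 + 3901s - 6580)
  s^4 - 21s^3 + 163s^2 - 555s + 700 = ((1/47)s - 5/47)(47s^3 - 752s^2 + 3901s - 6580) + (0)
Last nonzero remainder: 47s^3 - 752s^2 + 3901s - 6580. Dividing through by 47 gives the monic gcd s^3 - 16s^2 + 83s - 140.
Cancel s^3 - 16s^2 + 83s - 140 from numerator and denominator to get the reduced form.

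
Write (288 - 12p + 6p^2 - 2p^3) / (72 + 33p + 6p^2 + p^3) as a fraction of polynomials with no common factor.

(12 - 2p)/(3 + p)

By polynomial division,
  -2p^3 + 6p^2 - 12p + 288 = (-2)(p^3 + 6p^2 + 33p + 72) + (18p^2 + 54p + 432)
  p^3 + 6p^2 + 33p + 72 = ((1/18)p + 1/6)(18p^2 + 54p + 432) + (0)
Last nonzero remainder: 18p^2 + 54p + 432. Dividing through by 18 gives the monic gcd p^2 + 3p + 24.
Cancel p^2 + 3p + 24 from numerator and denominator to get the reduced form.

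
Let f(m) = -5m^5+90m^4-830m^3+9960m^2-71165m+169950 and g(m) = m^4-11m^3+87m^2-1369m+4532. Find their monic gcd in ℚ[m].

Apply the Euclidean algorithm:
  -5m^5+90m^4-830m^3+9960m^2-71165m+169950 = (-5m+35)(m^4-11m^3+87m^2-1369m+4532) + (-10m^3+70m^2-590m+11330)
  m^4-11m^3+87m^2-1369m+4532 = (-(1/10)m+2/5)(-10m^3+70m^2-590m+11330) + (0)
Last nonzero remainder: -10m^3+70m^2-590m+11330. Dividing through by -10 gives the monic gcd m^3-7m^2+59m-1133.

m^3-7m^2+59m-1133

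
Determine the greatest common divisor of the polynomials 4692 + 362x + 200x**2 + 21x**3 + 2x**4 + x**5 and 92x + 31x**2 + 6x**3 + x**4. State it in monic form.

Repeated division with remainder:
  x**5 + 2x**4 + 21x**3 + 200x**2 + 362x + 4692 = (x - 4)(x**4 + 6x**3 + 31x**2 + 92x) + (14x**3 + 232x**2 + 730x + 4692)
  x**4 + 6x**3 + 31x**2 + 92x = ((1/14)x - 37/49)(14x**3 + 232x**2 + 730x + 4692) + ((7548/49)x**2 + (15096/49)x + 173604/49)
  14x**3 + 232x**2 + 730x + 4692 = ((343/3774)x + 49/37)((7548/49)x**2 + (15096/49)x + 173604/49) + (0)
Last nonzero remainder: (7548/49)x**2 + (15096/49)x + 173604/49. Dividing through by 7548/49 gives the monic gcd x**2 + 2x + 23.

23 + 2x + x**2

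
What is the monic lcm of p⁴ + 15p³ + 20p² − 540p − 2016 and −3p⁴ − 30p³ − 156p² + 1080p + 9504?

p⁶ + 25p⁵ + 258p⁴ + 980p³ − 5656p² − 67680p − 177408

Repeated division with remainder:
  p⁴ + 15p³ + 20p² − 540p − 2016 = (−1/3)(−3p⁴ − 30p³ − 156p² + 1080p + 9504) + (5p³ − 32p² − 180p + 1152)
  −3p⁴ − 30p³ − 156p² + 1080p + 9504 = (−(3/5)p − 246/25)(5p³ − 32p² − 180p + 1152) + (−(14472/25)p² + 520992/25)
  5p³ − 32p² − 180p + 1152 = (−(125/14472)p + 100/1809)(−(14472/25)p² + 520992/25) + (0)
Last nonzero remainder: −(14472/25)p² + 520992/25. Dividing through by −14472/25 gives the monic gcd p² − 36.
Then lcm(f, g) = f·g / gcd(f, g); expanding and making the result monic gives the answer.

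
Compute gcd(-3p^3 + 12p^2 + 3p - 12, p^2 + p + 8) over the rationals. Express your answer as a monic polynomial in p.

Euclidean algorithm in ℚ[p]:
  -3p^3 + 12p^2 + 3p - 12 = (-3p + 15)(p^2 + p + 8) + (12p - 132)
  p^2 + p + 8 = ((1/12)p + 1)(12p - 132) + (140)
  12p - 132 = ((3/35)p - 33/35)(140) + (0)
The last nonzero remainder is the constant 140, so the polynomials are coprime and gcd = 1.

1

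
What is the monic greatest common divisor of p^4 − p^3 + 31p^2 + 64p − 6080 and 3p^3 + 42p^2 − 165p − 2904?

p − 8

By polynomial division,
  p^4 − p^3 + 31p^2 + 64p − 6080 = ((1/3)p − 5)(3p^3 + 42p^2 − 165p − 2904) + (296p^2 + 207p − 20600)
  3p^3 + 42p^2 − 165p − 2904 = ((3/296)p + 11811/87616)(296p^2 + 207p − 20600) + ((1391283/87616)p − 1391283/10952)
  296p^2 + 207p − 20600 = ((25934336/1391283)p + 225611200/1391283)((1391283/87616)p − 1391283/10952) + (0)
Last nonzero remainder: (1391283/87616)p − 1391283/10952. Dividing through by 1391283/87616 gives the monic gcd p − 8.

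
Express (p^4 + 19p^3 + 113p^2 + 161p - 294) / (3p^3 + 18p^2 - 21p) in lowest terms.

Repeated division with remainder:
  p^4 + 19p^3 + 113p^2 + 161p - 294 = ((1/3)p + 13/3)(3p^3 + 18p^2 - 21p) + (42p^2 + 252p - 294)
  3p^3 + 18p^2 - 21p = ((1/14)p)(42p^2 + 252p - 294) + (0)
Last nonzero remainder: 42p^2 + 252p - 294. Dividing through by 42 gives the monic gcd p^2 + 6p - 7.
Cancel p^2 + 6p - 7 from numerator and denominator to get the reduced form.

(p^2 + 13p + 42)/(3p)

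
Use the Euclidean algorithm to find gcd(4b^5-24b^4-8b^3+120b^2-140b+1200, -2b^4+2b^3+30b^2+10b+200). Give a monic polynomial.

By polynomial division,
  4b^5-24b^4-8b^3+120b^2-140b+1200 = (-2b+10)(-2b^4+2b^3+30b^2+10b+200) + (32b^3-160b^2+160b-800)
  -2b^4+2b^3+30b^2+10b+200 = (-(1/16)b-1/4)(32b^3-160b^2+160b-800) + (0)
Last nonzero remainder: 32b^3-160b^2+160b-800. Dividing through by 32 gives the monic gcd b^3-5b^2+5b-25.

b^3-5b^2+5b-25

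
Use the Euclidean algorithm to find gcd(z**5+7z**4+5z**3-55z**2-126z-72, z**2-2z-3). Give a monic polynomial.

By polynomial division,
  z**5+7z**4+5z**3-55z**2-126z-72 = (z**3+9z**2+26z+24)(z**2-2z-3) + (0)
The last nonzero remainder z**2-2z-3 is already monic.

z**2-2z-3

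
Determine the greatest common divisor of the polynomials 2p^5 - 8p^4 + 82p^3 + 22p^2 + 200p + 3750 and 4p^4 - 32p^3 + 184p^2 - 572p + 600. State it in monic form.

p^2 - 3p + 25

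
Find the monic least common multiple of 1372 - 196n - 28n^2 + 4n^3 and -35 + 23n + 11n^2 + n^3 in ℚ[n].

Apply the Euclidean algorithm:
  4n^3 - 28n^2 - 196n + 1372 = (4)(n^3 + 11n^2 + 23n - 35) + (-72n^2 - 288n + 1512)
  n^3 + 11n^2 + 23n - 35 = (-(1/72)n - 7/72)(-72n^2 - 288n + 1512) + (16n + 112)
  -72n^2 - 288n + 1512 = (-(9/2)n + 27/2)(16n + 112) + (0)
Last nonzero remainder: 16n + 112. Dividing through by 16 gives the monic gcd n + 7.
Then lcm(f, g) = f·g / gcd(f, g); expanding and making the result monic gives the answer.

-1715 + 1617n + 182n^2 - 82n^3 - 3n^4 + n^5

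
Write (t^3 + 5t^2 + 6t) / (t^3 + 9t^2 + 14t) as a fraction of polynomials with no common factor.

(t + 3)/(t + 7)

Repeated division with remainder:
  t^3 + 5t^2 + 6t = (t^3 + 9t^2 + 14t) + (-4t^2 - 8t)
  t^3 + 9t^2 + 14t = (-(1/4)t - 7/4)(-4t^2 - 8t) + (0)
Last nonzero remainder: -4t^2 - 8t. Dividing through by -4 gives the monic gcd t^2 + 2t.
Cancel t^2 + 2t from numerator and denominator to get the reduced form.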